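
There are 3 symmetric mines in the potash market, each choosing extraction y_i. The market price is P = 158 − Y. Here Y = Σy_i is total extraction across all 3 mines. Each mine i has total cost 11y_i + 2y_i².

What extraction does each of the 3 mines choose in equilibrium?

18.375

A representative mine's profit is π_i = y_i(158 − Y) − 11y_i − 2y_i², with Y = y_i + Σ_{j≠i} y_j.
First-order condition: 147 − 6y_i − Σ_{j≠i} y_j = 0.
Imposing symmetry (y_j = y for all j) turns Σ_{j≠i} y_j into 2y, so 147 = 8y and y = 18.375.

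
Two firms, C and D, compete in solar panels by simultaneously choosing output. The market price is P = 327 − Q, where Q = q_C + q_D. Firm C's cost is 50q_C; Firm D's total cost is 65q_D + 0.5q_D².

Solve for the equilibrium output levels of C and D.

113.8, 49.4

Firm C's profit: π = q_C(327 − (q_C + q_D)) − 50q_C.
∂π/∂q_C = 277 − 2q_C − q_D = 0, so q_C = 138.5 − 0.5q_D.
For D: ∂π/∂q_D = 262 − 3q_D − q_C = 0 ⇒ q_D = 262/3 − (1/3)q_C.
Plugging q_D into C's best response: q_C = 138.5 − 0.5(262/3 − (1/3)q_C) ⇒ (5/6)q_C = 569/6, so q_C = 113.8.
Then q_D = 262/3 − (1/3)·113.8 = 49.4.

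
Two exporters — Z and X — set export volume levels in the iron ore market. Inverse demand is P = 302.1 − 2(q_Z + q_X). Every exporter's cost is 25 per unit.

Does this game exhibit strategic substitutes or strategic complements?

strategic substitutes

Exporter Z's profit: π = q_Z(302.1 − 2(q_Z + q_X)) − 25q_Z.
∂π/∂q_Z = 277.1 − 4q_Z − 2q_X = 0, so q_Z = 69.275 − 0.5q_X.
The best-response slope dq_Z/dq_X = −0.5 < 0: the reaction function is downward-sloping, so the choices are strategic substitutes.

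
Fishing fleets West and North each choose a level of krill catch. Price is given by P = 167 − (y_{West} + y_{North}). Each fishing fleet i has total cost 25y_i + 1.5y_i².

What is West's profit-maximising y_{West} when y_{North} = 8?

26.8

Fishing fleet West's profit: π = y_{West}(167 − (y_{West} + y_{North})) − 25y_{West} − 1.5y_{West}².
∂π/∂y_{West} = 142 − 5y_{West} − y_{North} = 0, so y_{West} = 28.4 − 0.2y_{North}.
At y_{North} = 8: y_{West} = 28.4 − 0.2·8 = 26.8.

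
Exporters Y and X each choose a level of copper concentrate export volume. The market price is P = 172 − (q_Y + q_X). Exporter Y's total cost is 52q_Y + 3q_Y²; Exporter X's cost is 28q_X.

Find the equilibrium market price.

Exporter Y's profit: π = q_Y(172 − (q_Y + q_X)) − 52q_Y − 3q_Y².
∂π/∂q_Y = 120 − 8q_Y − q_X = 0, so q_Y = 15 − 0.125q_X.
For X: ∂π/∂q_X = 144 − 2q_X − q_Y = 0 ⇒ q_X = 72 − 0.5q_Y.
Substituting the second reaction function into the first: q_Y = 15 − 0.125(72 − 0.5q_Y), which gives 0.9375q_Y = 6 ⇒ q_Y = 6.4.
Then q_X = 72 − 0.5·6.4 = 68.8.
Equilibrium price: P = 172 − 75.2 = 96.8.

96.8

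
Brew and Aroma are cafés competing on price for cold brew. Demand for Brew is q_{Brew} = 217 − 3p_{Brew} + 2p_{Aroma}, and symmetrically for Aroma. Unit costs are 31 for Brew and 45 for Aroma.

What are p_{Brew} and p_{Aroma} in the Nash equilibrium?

Brew's profit: π = (p_{Brew} − 31)(217 − 3p_{Brew} + 2p_{Aroma}).
∂π/∂p_{Brew} = 310 − 6p_{Brew} + 2p_{Aroma} = 0 ⇒ p_{Brew} = 155/3 + (1/3)p_{Aroma}.
Similarly p_{Aroma} = 176/3 + (1/3)p_{Brew}.
Substituting the second reaction function into the first: p_{Brew} = 155/3 + (1/3)(176/3 + (1/3)p_{Brew}), which gives (8/9)p_{Brew} = 641/9 ⇒ p_{Brew} = 80.125.
Then p_{Aroma} = 176/3 + (1/3)·80.125 = 85.375.

80.125, 85.375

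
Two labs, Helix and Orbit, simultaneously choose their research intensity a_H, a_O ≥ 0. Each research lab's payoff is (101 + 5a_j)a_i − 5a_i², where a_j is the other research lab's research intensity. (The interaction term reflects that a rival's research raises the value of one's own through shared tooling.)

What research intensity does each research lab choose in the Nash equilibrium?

Helix's payoff is (101 + 5a_O)a_H − 5a_H².
∂π/∂a_H = 101 + 5a_O − 10a_H = 0, so a_H = 10.1 + 0.5a_O.
The game is symmetric, so in equilibrium a_O = a_H: the reaction function gives 0.5a_H = 10.1, hence a_H = 20.2.

20.2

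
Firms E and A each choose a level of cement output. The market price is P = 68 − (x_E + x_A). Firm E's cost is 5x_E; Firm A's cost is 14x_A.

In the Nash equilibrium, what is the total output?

39

Firm E's profit: π = x_E(68 − (x_E + x_A)) − 5x_E.
∂π/∂x_E = 63 − 2x_E − x_A = 0, so x_E = 31.5 − 0.5x_A.
By the same steps for A: x_A = 27 − 0.5x_E.
Substituting the second reaction function into the first: x_E = 31.5 − 0.5(27 − 0.5x_E), which gives 0.75x_E = 18 ⇒ x_E = 24.
Then x_A = 27 − 0.5·24 = 15.
Total output: 24 + 15 = 39.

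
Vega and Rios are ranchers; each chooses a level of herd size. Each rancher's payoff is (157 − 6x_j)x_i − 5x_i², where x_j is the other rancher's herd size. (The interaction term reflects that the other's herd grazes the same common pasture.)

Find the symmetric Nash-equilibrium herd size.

9.8125

Vega's payoff is (157 − 6x_R)x_V − 5x_V².
∂π/∂x_V = 157 − 6x_R − 10x_V = 0, so x_V = 15.7 − 0.6x_R.
The game is symmetric, so in equilibrium x_R = x_V: the reaction function gives 1.6x_V = 15.7, hence x_V = 9.8125.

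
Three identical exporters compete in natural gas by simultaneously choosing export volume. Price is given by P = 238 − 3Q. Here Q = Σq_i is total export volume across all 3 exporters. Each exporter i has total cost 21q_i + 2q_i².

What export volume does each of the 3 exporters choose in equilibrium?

A representative exporter's profit is π_i = q_i(238 − 3Q) − 21q_i − 2q_i², with Q = q_i + Σ_{j≠i} q_j.
First-order condition: 217 − 10q_i − 3Σ_{j≠i} q_j = 0.
In a symmetric equilibrium every exporter chooses the same q, so Σ_{j≠i} q_j = 2q. The condition becomes 217 − 16q = 0, giving q = 217/16 = 13.5625.

13.5625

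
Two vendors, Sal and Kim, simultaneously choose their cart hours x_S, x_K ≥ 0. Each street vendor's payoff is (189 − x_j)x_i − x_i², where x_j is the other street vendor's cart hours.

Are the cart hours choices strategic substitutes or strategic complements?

Sal's payoff is (189 − x_K)x_S − x_S².
∂π/∂x_S = 189 − x_K − 2x_S = 0, so x_S = 94.5 − 0.5x_K.
The best-response slope dx_S/dx_K = −0.5 < 0: the reaction function is downward-sloping, so the choices are strategic substitutes.

strategic substitutes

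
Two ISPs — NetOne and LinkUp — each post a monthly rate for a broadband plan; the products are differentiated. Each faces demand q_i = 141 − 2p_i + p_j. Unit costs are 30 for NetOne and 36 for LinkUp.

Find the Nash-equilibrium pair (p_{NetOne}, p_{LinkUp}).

67.8, 70.2

NetOne's profit: π = (p_{NetOne} − 30)(141 − 2p_{NetOne} + p_{LinkUp}).
∂π/∂p_{NetOne} = 201 − 4p_{NetOne} + p_{LinkUp} = 0 ⇒ p_{NetOne} = 50.25 + 0.25p_{LinkUp}.
Similarly p_{LinkUp} = 53.25 + 0.25p_{NetOne}.
Solving the two reaction functions simultaneously: (1 − (0.25)(0.25))p_{NetOne} = 50.25 + 0.25·53.25, so 0.9375p_{NetOne} = 63.5625 and p_{NetOne} = 67.8.
Then p_{LinkUp} = 53.25 + 0.25·67.8 = 70.2.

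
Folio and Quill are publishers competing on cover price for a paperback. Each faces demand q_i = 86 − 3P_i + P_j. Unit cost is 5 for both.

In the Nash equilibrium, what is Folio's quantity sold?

45.6

Folio's profit: π = (P_{Folio} − 5)(86 − 3P_{Folio} + P_{Quill}).
∂π/∂P_{Folio} = 101 − 6P_{Folio} + P_{Quill} = 0 ⇒ P_{Folio} = 101/6 + (1/6)P_{Quill}.
By symmetry P_{Quill} = P_{Folio}; substituting into the reaction function, (5/6)P_{Folio} = 101/6 and P_{Folio} = 20.2.
q_{Folio} = 86 − 3·20.2 + 20.2 = 45.6.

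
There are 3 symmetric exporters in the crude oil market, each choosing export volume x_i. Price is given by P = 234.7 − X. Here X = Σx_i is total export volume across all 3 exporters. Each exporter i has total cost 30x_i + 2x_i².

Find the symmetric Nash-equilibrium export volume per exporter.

25.5875

A representative exporter's profit is π_i = x_i(234.7 − X) − 30x_i − 2x_i², with X = x_i + Σ_{j≠i} x_j.
First-order condition: 204.7 − 6x_i − Σ_{j≠i} x_j = 0.
In a symmetric equilibrium every exporter chooses the same x, so Σ_{j≠i} x_j = 2x. The condition becomes 204.7 − 8x = 0, giving x = 204.7/8 = 25.5875.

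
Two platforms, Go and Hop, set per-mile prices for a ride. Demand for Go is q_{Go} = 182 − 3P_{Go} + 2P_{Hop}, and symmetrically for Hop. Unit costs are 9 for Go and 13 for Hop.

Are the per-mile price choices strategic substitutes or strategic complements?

strategic complements

Go's profit: π = (P_{Go} − 9)(182 − 3P_{Go} + 2P_{Hop}).
∂π/∂P_{Go} = 209 − 6P_{Go} + 2P_{Hop} = 0 ⇒ P_{Go} = 209/6 + (1/3)P_{Hop}.
The best-response slope dP_{Go}/dP_{Hop} = 1/3 > 0: the reaction function is upward-sloping, so the choices are strategic complements.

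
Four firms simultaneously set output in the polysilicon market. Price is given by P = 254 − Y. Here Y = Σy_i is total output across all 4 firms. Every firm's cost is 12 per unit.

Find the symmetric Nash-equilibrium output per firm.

A representative firm's profit is π_i = y_i(254 − Y) − 12y_i, with Y = y_i + Σ_{j≠i} y_j.
First-order condition: 242 − 2y_i − Σ_{j≠i} y_j = 0.
In a symmetric equilibrium every firm chooses the same y, so Σ_{j≠i} y_j = 3y. The condition becomes 242 − 5y = 0, giving y = 242/5 = 48.4.

48.4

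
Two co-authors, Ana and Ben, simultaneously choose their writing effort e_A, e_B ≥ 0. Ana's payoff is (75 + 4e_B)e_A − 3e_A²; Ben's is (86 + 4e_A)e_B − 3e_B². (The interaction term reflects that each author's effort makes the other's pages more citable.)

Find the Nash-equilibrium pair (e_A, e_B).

39.7, 40.8

Expanding Ana's payoff: 75e_A + 4e_Be_A − 3e_A².
∂π/∂e_A = 75 + 4e_B − 6e_A = 0, so e_A = 12.5 + (2/3)e_B.
Likewise for Ben: e_B = 43/3 + (2/3)e_A.
Substituting the second reaction function into the first: e_A = 12.5 + (2/3)(43/3 + (2/3)e_A), which gives (5/9)e_A = 397/18 ⇒ e_A = 39.7.
Then e_B = 43/3 + (2/3)·39.7 = 40.8.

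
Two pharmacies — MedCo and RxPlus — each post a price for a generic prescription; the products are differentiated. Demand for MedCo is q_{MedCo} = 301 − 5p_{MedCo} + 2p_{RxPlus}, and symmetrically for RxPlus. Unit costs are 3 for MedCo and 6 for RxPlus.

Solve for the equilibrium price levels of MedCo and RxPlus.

MedCo's profit: π = (p_{MedCo} − 3)(301 − 5p_{MedCo} + 2p_{RxPlus}).
∂π/∂p_{MedCo} = 316 − 10p_{MedCo} + 2p_{RxPlus} = 0 ⇒ p_{MedCo} = 31.6 + 0.2p_{RxPlus}.
Similarly p_{RxPlus} = 33.1 + 0.2p_{MedCo}.
Substituting the second reaction function into the first: p_{MedCo} = 31.6 + 0.2(33.1 + 0.2p_{MedCo}), which gives 0.96p_{MedCo} = 38.22 ⇒ p_{MedCo} = 39.8125.
Then p_{RxPlus} = 33.1 + 0.2·39.8125 = 41.0625.

39.8125, 41.0625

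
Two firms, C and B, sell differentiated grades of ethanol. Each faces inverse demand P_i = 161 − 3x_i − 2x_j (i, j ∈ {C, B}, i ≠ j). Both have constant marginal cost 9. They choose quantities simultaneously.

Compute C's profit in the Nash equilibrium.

1083

Firm C's profit: π = x_C(161 − 3x_C − 2x_B) − 9x_C.
∂π/∂x_C = 152 − 6x_C − 2x_B = 0 ⇒ x_C = 76/3 − (1/3)x_B.
By symmetry x_B = x_C; substituting into the reaction function, (4/3)x_C = 76/3 and x_C = 19.
P_C = 161 − 3·19 − 2·19 = 66.
Profit = (66 − 9)·19 = 1083.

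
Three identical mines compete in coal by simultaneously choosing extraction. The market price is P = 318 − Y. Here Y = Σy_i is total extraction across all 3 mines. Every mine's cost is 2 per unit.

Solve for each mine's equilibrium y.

79

A representative mine's profit is π_i = y_i(318 − Y) − 2y_i, with Y = y_i + Σ_{j≠i} y_j.
First-order condition: 316 − 2y_i − Σ_{j≠i} y_j = 0.
With identical mines, set every y_j = y: then 316 − 2y − 2y = 0, i.e. y = 316/4 = 79.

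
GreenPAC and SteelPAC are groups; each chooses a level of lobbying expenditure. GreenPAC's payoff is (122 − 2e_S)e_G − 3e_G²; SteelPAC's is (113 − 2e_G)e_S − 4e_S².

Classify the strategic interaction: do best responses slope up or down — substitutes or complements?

strategic substitutes

Expanding GreenPAC's payoff: 122e_G − 2e_Se_G − 3e_G².
∂π/∂e_G = 122 − 2e_S − 6e_G = 0, so e_G = 61/3 − (1/3)e_S.
The best-response slope de_G/de_S = −1/3 < 0: the reaction function is downward-sloping, so the choices are strategic substitutes.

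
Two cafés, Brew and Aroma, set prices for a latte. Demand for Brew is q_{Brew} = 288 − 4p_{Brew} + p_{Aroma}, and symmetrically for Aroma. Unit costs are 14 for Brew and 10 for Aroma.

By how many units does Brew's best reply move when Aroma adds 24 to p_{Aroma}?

3

Brew's profit: π = (p_{Brew} − 14)(288 − 4p_{Brew} + p_{Aroma}).
∂π/∂p_{Brew} = 344 − 8p_{Brew} + p_{Aroma} = 0 ⇒ p_{Brew} = 43 + 0.125p_{Aroma}.
The reaction-function slope is 0.125, so a 24-unit rise in p_{Aroma} moves p_{Brew} by 0.125 × 24 = 3. Brew's best response rises — the actions are strategic complements.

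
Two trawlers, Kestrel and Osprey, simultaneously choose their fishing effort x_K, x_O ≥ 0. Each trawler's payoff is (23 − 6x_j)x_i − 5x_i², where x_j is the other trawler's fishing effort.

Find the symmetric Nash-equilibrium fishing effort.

1.4375

Kestrel's payoff is (23 − 6x_O)x_K − 5x_K².
∂π/∂x_K = 23 − 6x_O − 10x_K = 0, so x_K = 2.3 − 0.6x_O.
The game is symmetric, so in equilibrium x_O = x_K: the reaction function gives 1.6x_K = 2.3, hence x_K = 1.4375.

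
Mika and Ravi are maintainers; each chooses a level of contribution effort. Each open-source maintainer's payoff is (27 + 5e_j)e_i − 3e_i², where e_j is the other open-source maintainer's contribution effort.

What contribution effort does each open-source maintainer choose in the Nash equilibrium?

Mika's payoff is (27 + 5e_R)e_M − 3e_M².
∂π/∂e_M = 27 + 5e_R − 6e_M = 0, so e_M = 4.5 + (5/6)e_R.
Setting e_M = e_R in the reaction function: e_M = 4.5 + (5/6)e_M, so e_M = 4.5 / (1/6) = 27.

27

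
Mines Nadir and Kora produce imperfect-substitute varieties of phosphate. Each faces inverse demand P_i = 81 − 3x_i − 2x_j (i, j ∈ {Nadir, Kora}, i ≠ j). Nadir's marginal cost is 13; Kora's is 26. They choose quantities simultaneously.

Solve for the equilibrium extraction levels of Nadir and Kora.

9.3125, 6.0625

Mine Nadir's profit: π = x_{Nadir}(81 − 3x_{Nadir} − 2x_{Kora}) − 13x_{Nadir}.
∂π/∂x_{Nadir} = 68 − 6x_{Nadir} − 2x_{Kora} = 0 ⇒ x_{Nadir} = 34/3 − (1/3)x_{Kora}.
Similarly x_{Kora} = 55/6 − (1/3)x_{Nadir}.
Solving the two reaction functions simultaneously: (1 − (−1/3)(−1/3))x_{Nadir} = 34/3 − (1/3)·(55/6), so (8/9)x_{Nadir} = 149/18 and x_{Nadir} = 9.3125.
Then x_{Kora} = 55/6 − (1/3)·9.3125 = 6.0625.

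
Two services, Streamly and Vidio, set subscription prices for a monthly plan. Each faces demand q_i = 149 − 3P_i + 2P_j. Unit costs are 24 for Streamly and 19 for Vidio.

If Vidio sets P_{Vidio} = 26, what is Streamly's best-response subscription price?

Streamly's profit: π = (P_{Streamly} − 24)(149 − 3P_{Streamly} + 2P_{Vidio}).
∂π/∂P_{Streamly} = 221 − 6P_{Streamly} + 2P_{Vidio} = 0 ⇒ P_{Streamly} = 221/6 + (1/3)P_{Vidio}.
At P_{Vidio} = 26: P_{Streamly} = 221/6 + (1/3)·26 = 45.5.

45.5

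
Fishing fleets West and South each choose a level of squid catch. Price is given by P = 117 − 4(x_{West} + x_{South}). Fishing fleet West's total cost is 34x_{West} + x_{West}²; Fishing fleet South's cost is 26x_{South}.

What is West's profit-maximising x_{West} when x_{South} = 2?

7.5

Fishing fleet West's profit: π = x_{West}(117 − 4(x_{West} + x_{South})) − 34x_{West} − x_{West}².
∂π/∂x_{West} = 83 − 10x_{West} − 4x_{South} = 0, so x_{West} = 8.3 − 0.4x_{South}.
At x_{South} = 2: x_{West} = 8.3 − 0.4·2 = 7.5.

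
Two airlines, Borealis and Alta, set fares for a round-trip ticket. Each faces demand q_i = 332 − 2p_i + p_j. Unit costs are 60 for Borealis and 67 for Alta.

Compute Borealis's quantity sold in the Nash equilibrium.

183.2

Borealis's profit: π = (p_{Borealis} − 60)(332 − 2p_{Borealis} + p_{Alta}).
∂π/∂p_{Borealis} = 452 − 4p_{Borealis} + p_{Alta} = 0 ⇒ p_{Borealis} = 113 + 0.25p_{Alta}.
Similarly p_{Alta} = 116.5 + 0.25p_{Borealis}.
Substituting the second reaction function into the first: p_{Borealis} = 113 + 0.25(116.5 + 0.25p_{Borealis}), which gives 0.9375p_{Borealis} = 142.125 ⇒ p_{Borealis} = 151.6.
Then p_{Alta} = 116.5 + 0.25·151.6 = 154.4.
q_{Borealis} = 332 − 2·151.6 + 154.4 = 183.2.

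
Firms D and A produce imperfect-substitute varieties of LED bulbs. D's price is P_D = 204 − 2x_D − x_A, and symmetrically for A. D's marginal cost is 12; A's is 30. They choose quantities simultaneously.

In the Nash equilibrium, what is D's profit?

Firm D's profit: π = x_D(204 − 2x_D − x_A) − 12x_D.
∂π/∂x_D = 192 − 4x_D − x_A = 0 ⇒ x_D = 48 − 0.25x_A.
Similarly x_A = 43.5 − 0.25x_D.
Plugging x_A into D's best response: x_D = 48 − 0.25(43.5 − 0.25x_D) ⇒ 0.9375x_D = 37.125, so x_D = 39.6.
Then x_A = 43.5 − 0.25·39.6 = 33.6.
P_D = 204 − 2·39.6 − 33.6 = 91.2.
Profit = (91.2 − 12)·39.6 = 3136.32.

3136.32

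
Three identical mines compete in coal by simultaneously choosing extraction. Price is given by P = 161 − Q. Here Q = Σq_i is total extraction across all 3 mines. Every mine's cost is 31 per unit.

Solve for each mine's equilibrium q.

32.5

A representative mine's profit is π_i = q_i(161 − Q) − 31q_i, with Q = q_i + Σ_{j≠i} q_j.
First-order condition: 130 − 2q_i − Σ_{j≠i} q_j = 0.
In a symmetric equilibrium every mine chooses the same q, so Σ_{j≠i} q_j = 2q. The condition becomes 130 − 4q = 0, giving q = 130/4 = 32.5.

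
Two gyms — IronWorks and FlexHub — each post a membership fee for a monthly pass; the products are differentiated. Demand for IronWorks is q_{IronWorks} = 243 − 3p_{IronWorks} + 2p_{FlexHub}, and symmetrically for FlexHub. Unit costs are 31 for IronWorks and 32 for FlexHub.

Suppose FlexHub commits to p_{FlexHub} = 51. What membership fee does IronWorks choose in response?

IronWorks's profit: π = (p_{IronWorks} − 31)(243 − 3p_{IronWorks} + 2p_{FlexHub}).
∂π/∂p_{IronWorks} = 336 − 6p_{IronWorks} + 2p_{FlexHub} = 0 ⇒ p_{IronWorks} = 56 + (1/3)p_{FlexHub}.
At p_{FlexHub} = 51: p_{IronWorks} = 56 + (1/3)·51 = 73.

73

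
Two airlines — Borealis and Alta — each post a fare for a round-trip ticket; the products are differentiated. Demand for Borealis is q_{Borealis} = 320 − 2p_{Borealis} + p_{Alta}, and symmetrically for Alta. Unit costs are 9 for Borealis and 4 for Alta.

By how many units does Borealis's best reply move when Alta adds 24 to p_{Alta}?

6

Borealis's profit: π = (p_{Borealis} − 9)(320 − 2p_{Borealis} + p_{Alta}).
∂π/∂p_{Borealis} = 338 − 4p_{Borealis} + p_{Alta} = 0 ⇒ p_{Borealis} = 84.5 + 0.25p_{Alta}.
The reaction-function slope is 0.25, so a 24-unit rise in p_{Alta} moves p_{Borealis} by 0.25 × 24 = 6. Borealis's best response rises — the actions are strategic complements.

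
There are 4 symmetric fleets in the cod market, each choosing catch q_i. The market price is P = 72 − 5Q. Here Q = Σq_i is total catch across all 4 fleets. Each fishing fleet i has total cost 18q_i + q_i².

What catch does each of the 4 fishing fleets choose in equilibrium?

A representative fishing fleet's profit is π_i = q_i(72 − 5Q) − 18q_i − q_i², with Q = q_i + Σ_{j≠i} q_j.
First-order condition: 54 − 12q_i − 5Σ_{j≠i} q_j = 0.
With identical fishing fleets, set every q_j = q: then 54 − 12q − 15q = 0, i.e. q = 54/27 = 2.

2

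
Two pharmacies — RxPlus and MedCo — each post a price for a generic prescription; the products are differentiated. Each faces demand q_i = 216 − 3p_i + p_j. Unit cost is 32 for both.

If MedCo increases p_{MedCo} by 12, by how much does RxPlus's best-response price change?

2

RxPlus's profit: π = (p_{RxPlus} − 32)(216 − 3p_{RxPlus} + p_{MedCo}).
∂π/∂p_{RxPlus} = 312 − 6p_{RxPlus} + p_{MedCo} = 0 ⇒ p_{RxPlus} = 52 + (1/6)p_{MedCo}.
The reaction-function slope is 1/6, so a 12-unit rise in p_{MedCo} moves p_{RxPlus} by 1/6 × 12 = 2. RxPlus's best response rises — the actions are strategic complements.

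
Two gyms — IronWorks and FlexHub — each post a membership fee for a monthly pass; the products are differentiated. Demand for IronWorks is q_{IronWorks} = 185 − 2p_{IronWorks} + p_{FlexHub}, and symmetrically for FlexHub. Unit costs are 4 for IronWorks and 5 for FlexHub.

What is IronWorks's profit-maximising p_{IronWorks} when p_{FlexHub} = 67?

65

IronWorks's profit: π = (p_{IronWorks} − 4)(185 − 2p_{IronWorks} + p_{FlexHub}).
∂π/∂p_{IronWorks} = 193 − 4p_{IronWorks} + p_{FlexHub} = 0 ⇒ p_{IronWorks} = 48.25 + 0.25p_{FlexHub}.
At p_{FlexHub} = 67: p_{IronWorks} = 48.25 + 0.25·67 = 65.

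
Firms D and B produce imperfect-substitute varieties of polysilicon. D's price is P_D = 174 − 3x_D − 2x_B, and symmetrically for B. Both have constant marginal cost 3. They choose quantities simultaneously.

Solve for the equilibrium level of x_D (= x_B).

21.375

Firm D's profit: π = x_D(174 − 3x_D − 2x_B) − 3x_D.
∂π/∂x_D = 171 − 6x_D − 2x_B = 0 ⇒ x_D = 28.5 − (1/3)x_B.
Setting x_D = x_B in the reaction function: x_D = 28.5 − (1/3)x_D, so x_D = 28.5 / (4/3) = 21.375.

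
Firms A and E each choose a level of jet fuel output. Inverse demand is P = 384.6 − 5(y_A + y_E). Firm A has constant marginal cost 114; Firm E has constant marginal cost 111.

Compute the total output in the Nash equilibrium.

36.28

Firm A's profit: π = y_A(384.6 − 5(y_A + y_E)) − 114y_A.
∂π/∂y_A = 270.6 − 10y_A − 5y_E = 0, so y_A = 27.06 − 0.5y_E.
By the same steps for E: y_E = 27.36 − 0.5y_A.
Plugging y_E into A's best response: y_A = 27.06 − 0.5(27.36 − 0.5y_A) ⇒ 0.75y_A = 13.38, so y_A = 17.84.
Then y_E = 27.36 − 0.5·17.84 = 18.44.
Total output: 17.84 + 18.44 = 36.28.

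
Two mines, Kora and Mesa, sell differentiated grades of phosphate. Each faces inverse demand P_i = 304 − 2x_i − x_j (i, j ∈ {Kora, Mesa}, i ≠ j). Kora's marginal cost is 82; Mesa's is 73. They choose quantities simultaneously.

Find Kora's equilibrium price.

Mine Kora's profit: π = x_{Kora}(304 − 2x_{Kora} − x_{Mesa}) − 82x_{Kora}.
∂π/∂x_{Kora} = 222 − 4x_{Kora} − x_{Mesa} = 0 ⇒ x_{Kora} = 55.5 − 0.25x_{Mesa}.
Similarly x_{Mesa} = 57.75 − 0.25x_{Kora}.
Substituting the second reaction function into the first: x_{Kora} = 55.5 − 0.25(57.75 − 0.25x_{Kora}), which gives 0.9375x_{Kora} = 41.0625 ⇒ x_{Kora} = 43.8.
Then x_{Mesa} = 57.75 − 0.25·43.8 = 46.8.
P_{Kora} = 304 − 2·43.8 − 46.8 = 169.6.

169.6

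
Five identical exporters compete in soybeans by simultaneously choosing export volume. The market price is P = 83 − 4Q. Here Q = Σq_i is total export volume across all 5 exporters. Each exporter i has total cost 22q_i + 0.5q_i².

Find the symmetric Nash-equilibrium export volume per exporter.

2.44

A representative exporter's profit is π_i = q_i(83 − 4Q) − 22q_i − 0.5q_i², with Q = q_i + Σ_{j≠i} q_j.
First-order condition: 61 − 9q_i − 4Σ_{j≠i} q_j = 0.
Imposing symmetry (q_j = q for all j) turns Σ_{j≠i} q_j into 4q, so 61 = 25q and q = 2.44.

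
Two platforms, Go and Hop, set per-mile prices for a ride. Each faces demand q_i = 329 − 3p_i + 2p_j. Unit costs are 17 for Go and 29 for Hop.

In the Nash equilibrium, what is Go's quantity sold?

Go's profit: π = (p_{Go} − 17)(329 − 3p_{Go} + 2p_{Hop}).
∂π/∂p_{Go} = 380 − 6p_{Go} + 2p_{Hop} = 0 ⇒ p_{Go} = 190/3 + (1/3)p_{Hop}.
Similarly p_{Hop} = 208/3 + (1/3)p_{Go}.
Substituting the second reaction function into the first: p_{Go} = 190/3 + (1/3)(208/3 + (1/3)p_{Go}), which gives (8/9)p_{Go} = 778/9 ⇒ p_{Go} = 97.25.
Then p_{Hop} = 208/3 + (1/3)·97.25 = 101.75.
q_{Go} = 329 − 3·97.25 + 2·101.75 = 240.75.

240.75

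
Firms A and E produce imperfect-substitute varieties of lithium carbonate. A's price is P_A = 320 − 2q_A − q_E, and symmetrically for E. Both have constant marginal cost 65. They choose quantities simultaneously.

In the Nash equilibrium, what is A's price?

167

Firm A's profit: π = q_A(320 − 2q_A − q_E) − 65q_A.
∂π/∂q_A = 255 − 4q_A − q_E = 0 ⇒ q_A = 63.75 − 0.25q_E.
By symmetry q_E = q_A; substituting into the reaction function, 1.25q_A = 63.75 and q_A = 51.
P_A = 320 − 2·51 − 51 = 167.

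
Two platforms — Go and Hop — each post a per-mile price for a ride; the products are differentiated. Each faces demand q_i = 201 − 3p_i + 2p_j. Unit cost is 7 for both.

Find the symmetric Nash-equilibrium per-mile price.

55.5

Go's profit: π = (p_{Go} − 7)(201 − 3p_{Go} + 2p_{Hop}).
∂π/∂p_{Go} = 222 − 6p_{Go} + 2p_{Hop} = 0 ⇒ p_{Go} = 37 + (1/3)p_{Hop}.
The game is symmetric, so in equilibrium p_{Hop} = p_{Go}: the reaction function gives (2/3)p_{Go} = 37, hence p_{Go} = 55.5.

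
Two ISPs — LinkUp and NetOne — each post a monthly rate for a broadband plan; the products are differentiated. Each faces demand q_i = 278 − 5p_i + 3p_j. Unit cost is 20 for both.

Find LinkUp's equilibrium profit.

5780

LinkUp's profit: π = (p_{LinkUp} − 20)(278 − 5p_{LinkUp} + 3p_{NetOne}).
∂π/∂p_{LinkUp} = 378 − 10p_{LinkUp} + 3p_{NetOne} = 0 ⇒ p_{LinkUp} = 37.8 + 0.3p_{NetOne}.
Setting p_{LinkUp} = p_{NetOne} in the reaction function: p_{LinkUp} = 37.8 + 0.3p_{LinkUp}, so p_{LinkUp} = 37.8 / 0.7 = 54.
q_{LinkUp} = 278 − 5·54 + 3·54 = 170.
Profit = (54 − 20)·170 = 5780.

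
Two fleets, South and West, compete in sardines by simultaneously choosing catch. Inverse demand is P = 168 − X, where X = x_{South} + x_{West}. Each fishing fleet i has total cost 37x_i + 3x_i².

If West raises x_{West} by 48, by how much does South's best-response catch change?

Fishing fleet South's profit: π = x_{South}(168 − (x_{South} + x_{West})) − 37x_{South} − 3x_{South}².
∂π/∂x_{South} = 131 − 8x_{South} − x_{West} = 0, so x_{South} = 16.375 − 0.125x_{West}.
The reaction-function slope is −0.125, so a 48-unit rise in x_{West} moves x_{South} by −0.125 × 48 = −6. South's best response falls — the actions are strategic substitutes.

-6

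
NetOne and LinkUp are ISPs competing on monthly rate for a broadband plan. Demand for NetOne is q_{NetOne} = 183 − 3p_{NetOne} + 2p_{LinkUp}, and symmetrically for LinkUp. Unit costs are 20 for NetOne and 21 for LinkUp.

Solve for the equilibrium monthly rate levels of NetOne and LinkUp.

60.9375, 61.3125

NetOne's profit: π = (p_{NetOne} − 20)(183 − 3p_{NetOne} + 2p_{LinkUp}).
∂π/∂p_{NetOne} = 243 − 6p_{NetOne} + 2p_{LinkUp} = 0 ⇒ p_{NetOne} = 40.5 + (1/3)p_{LinkUp}.
Similarly p_{LinkUp} = 41 + (1/3)p_{NetOne}.
Solving the two reaction functions simultaneously: (1 − (1/3)(1/3))p_{NetOne} = 40.5 + (1/3)·41, so (8/9)p_{NetOne} = 325/6 and p_{NetOne} = 60.9375.
Then p_{LinkUp} = 41 + (1/3)·60.9375 = 61.3125.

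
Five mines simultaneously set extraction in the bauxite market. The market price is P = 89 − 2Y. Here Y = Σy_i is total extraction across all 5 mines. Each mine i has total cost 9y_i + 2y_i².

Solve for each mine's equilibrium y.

A representative mine's profit is π_i = y_i(89 − 2Y) − 9y_i − 2y_i², with Y = y_i + Σ_{j≠i} y_j.
First-order condition: 80 − 8y_i − 2Σ_{j≠i} y_j = 0.
With identical mines, set every y_j = y: then 80 − 8y − 8y = 0, i.e. y = 80/16 = 5.

5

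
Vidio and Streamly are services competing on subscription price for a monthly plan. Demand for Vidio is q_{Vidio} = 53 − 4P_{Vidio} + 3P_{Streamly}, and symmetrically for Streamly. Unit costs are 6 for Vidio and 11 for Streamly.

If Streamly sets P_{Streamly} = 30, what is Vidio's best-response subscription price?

20.875

Vidio's profit: π = (P_{Vidio} − 6)(53 − 4P_{Vidio} + 3P_{Streamly}).
∂π/∂P_{Vidio} = 77 − 8P_{Vidio} + 3P_{Streamly} = 0 ⇒ P_{Vidio} = 9.625 + 0.375P_{Streamly}.
At P_{Streamly} = 30: P_{Vidio} = 9.625 + 0.375·30 = 20.875.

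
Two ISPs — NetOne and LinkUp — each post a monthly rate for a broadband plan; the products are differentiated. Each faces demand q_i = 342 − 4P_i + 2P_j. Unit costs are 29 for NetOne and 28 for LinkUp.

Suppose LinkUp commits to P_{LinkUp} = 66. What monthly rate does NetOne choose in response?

NetOne's profit: π = (P_{NetOne} − 29)(342 − 4P_{NetOne} + 2P_{LinkUp}).
∂π/∂P_{NetOne} = 458 − 8P_{NetOne} + 2P_{LinkUp} = 0 ⇒ P_{NetOne} = 57.25 + 0.25P_{LinkUp}.
At P_{LinkUp} = 66: P_{NetOne} = 57.25 + 0.25·66 = 73.75.

73.75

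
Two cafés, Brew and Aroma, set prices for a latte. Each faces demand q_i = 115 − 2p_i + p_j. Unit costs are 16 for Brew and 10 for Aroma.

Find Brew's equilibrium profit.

Brew's profit: π = (p_{Brew} − 16)(115 − 2p_{Brew} + p_{Aroma}).
∂π/∂p_{Brew} = 147 − 4p_{Brew} + p_{Aroma} = 0 ⇒ p_{Brew} = 36.75 + 0.25p_{Aroma}.
Similarly p_{Aroma} = 33.75 + 0.25p_{Brew}.
Substituting the second reaction function into the first: p_{Brew} = 36.75 + 0.25(33.75 + 0.25p_{Brew}), which gives 0.9375p_{Brew} = 45.1875 ⇒ p_{Brew} = 48.2.
Then p_{Aroma} = 33.75 + 0.25·48.2 = 45.8.
q_{Brew} = 115 − 2·48.2 + 45.8 = 64.4.
Profit = (48.2 − 16)·64.4 = 2073.68.

2073.68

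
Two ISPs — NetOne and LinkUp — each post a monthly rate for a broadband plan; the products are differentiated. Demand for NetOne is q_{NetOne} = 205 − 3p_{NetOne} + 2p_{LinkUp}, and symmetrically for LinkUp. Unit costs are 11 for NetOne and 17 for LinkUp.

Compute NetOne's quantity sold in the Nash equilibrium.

148.875

NetOne's profit: π = (p_{NetOne} − 11)(205 − 3p_{NetOne} + 2p_{LinkUp}).
∂π/∂p_{NetOne} = 238 − 6p_{NetOne} + 2p_{LinkUp} = 0 ⇒ p_{NetOne} = 119/3 + (1/3)p_{LinkUp}.
Similarly p_{LinkUp} = 128/3 + (1/3)p_{NetOne}.
Plugging p_{LinkUp} into NetOne's best response: p_{NetOne} = 119/3 + (1/3)(128/3 + (1/3)p_{NetOne}) ⇒ (8/9)p_{NetOne} = 485/9, so p_{NetOne} = 60.625.
Then p_{LinkUp} = 128/3 + (1/3)·60.625 = 62.875.
q_{NetOne} = 205 − 3·60.625 + 2·62.875 = 148.875.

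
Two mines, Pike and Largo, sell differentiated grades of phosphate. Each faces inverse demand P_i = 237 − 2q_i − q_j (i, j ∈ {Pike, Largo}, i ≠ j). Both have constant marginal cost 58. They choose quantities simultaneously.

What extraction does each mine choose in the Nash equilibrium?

Mine Pike's profit: π = q_{Pike}(237 − 2q_{Pike} − q_{Largo}) − 58q_{Pike}.
∂π/∂q_{Pike} = 179 − 4q_{Pike} − q_{Largo} = 0 ⇒ q_{Pike} = 44.75 − 0.25q_{Largo}.
Setting q_{Pike} = q_{Largo} in the reaction function: q_{Pike} = 44.75 − 0.25q_{Pike}, so q_{Pike} = 44.75 / 1.25 = 35.8.

35.8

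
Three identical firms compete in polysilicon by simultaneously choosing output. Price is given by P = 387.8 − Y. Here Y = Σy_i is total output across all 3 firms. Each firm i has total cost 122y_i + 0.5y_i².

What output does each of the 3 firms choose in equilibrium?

A representative firm's profit is π_i = y_i(387.8 − Y) − 122y_i − 0.5y_i², with Y = y_i + Σ_{j≠i} y_j.
First-order condition: 265.8 − 3y_i − Σ_{j≠i} y_j = 0.
With identical firms, set every y_j = y: then 265.8 − 3y − 2y = 0, i.e. y = 265.8/5 = 53.16.

53.16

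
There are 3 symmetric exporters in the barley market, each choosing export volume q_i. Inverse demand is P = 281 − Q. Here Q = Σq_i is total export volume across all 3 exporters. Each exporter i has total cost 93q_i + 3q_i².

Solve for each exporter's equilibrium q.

A representative exporter's profit is π_i = q_i(281 − Q) − 93q_i − 3q_i², with Q = q_i + Σ_{j≠i} q_j.
First-order condition: 188 − 8q_i − Σ_{j≠i} q_j = 0.
With identical exporters, set every q_j = q: then 188 − 8q − 2q = 0, i.e. q = 188/10 = 18.8.

18.8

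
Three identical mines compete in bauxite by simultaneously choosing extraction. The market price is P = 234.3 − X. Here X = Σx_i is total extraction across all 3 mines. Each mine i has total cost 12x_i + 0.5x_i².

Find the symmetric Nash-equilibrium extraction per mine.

44.46

A representative mine's profit is π_i = x_i(234.3 − X) − 12x_i − 0.5x_i², with X = x_i + Σ_{j≠i} x_j.
First-order condition: 222.3 − 3x_i − Σ_{j≠i} x_j = 0.
Imposing symmetry (x_j = x for all j) turns Σ_{j≠i} x_j into 2x, so 222.3 = 5x and x = 44.46.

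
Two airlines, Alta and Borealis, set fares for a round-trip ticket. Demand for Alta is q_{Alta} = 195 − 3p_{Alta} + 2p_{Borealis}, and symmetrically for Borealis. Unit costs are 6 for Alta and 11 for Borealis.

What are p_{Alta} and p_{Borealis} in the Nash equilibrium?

Alta's profit: π = (p_{Alta} − 6)(195 − 3p_{Alta} + 2p_{Borealis}).
∂π/∂p_{Alta} = 213 − 6p_{Alta} + 2p_{Borealis} = 0 ⇒ p_{Alta} = 35.5 + (1/3)p_{Borealis}.
Similarly p_{Borealis} = 38 + (1/3)p_{Alta}.
Plugging p_{Borealis} into Alta's best response: p_{Alta} = 35.5 + (1/3)(38 + (1/3)p_{Alta}) ⇒ (8/9)p_{Alta} = 289/6, so p_{Alta} = 54.1875.
Then p_{Borealis} = 38 + (1/3)·54.1875 = 56.0625.

54.1875, 56.0625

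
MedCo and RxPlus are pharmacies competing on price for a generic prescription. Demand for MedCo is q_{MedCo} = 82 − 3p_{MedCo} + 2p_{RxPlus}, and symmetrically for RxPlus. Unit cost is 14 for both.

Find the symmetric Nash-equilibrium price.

31

MedCo's profit: π = (p_{MedCo} − 14)(82 − 3p_{MedCo} + 2p_{RxPlus}).
∂π/∂p_{MedCo} = 124 − 6p_{MedCo} + 2p_{RxPlus} = 0 ⇒ p_{MedCo} = 62/3 + (1/3)p_{RxPlus}.
The game is symmetric, so in equilibrium p_{RxPlus} = p_{MedCo}: the reaction function gives (2/3)p_{MedCo} = 62/3, hence p_{MedCo} = 31.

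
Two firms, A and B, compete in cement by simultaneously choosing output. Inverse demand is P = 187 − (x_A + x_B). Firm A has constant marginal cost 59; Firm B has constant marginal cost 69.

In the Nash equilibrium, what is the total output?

Firm A's profit: π = x_A(187 − (x_A + x_B)) − 59x_A.
∂π/∂x_A = 128 − 2x_A − x_B = 0, so x_A = 64 − 0.5x_B.
By the same steps for B: x_B = 59 − 0.5x_A.
Solving the two reaction functions simultaneously: (1 − (−0.5)(−0.5))x_A = 64 − 0.5·59, so 0.75x_A = 34.5 and x_A = 46.
Then x_B = 59 − 0.5·46 = 36.
Total output: 46 + 36 = 82.

82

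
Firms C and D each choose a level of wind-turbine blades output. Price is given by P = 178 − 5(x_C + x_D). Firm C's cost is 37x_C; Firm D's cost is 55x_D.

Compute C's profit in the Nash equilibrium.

Firm C's profit: π = x_C(178 − 5(x_C + x_D)) − 37x_C.
∂π/∂x_C = 141 − 10x_C − 5x_D = 0, so x_C = 14.1 − 0.5x_D.
By the same steps for D: x_D = 12.3 − 0.5x_C.
Substituting the second reaction function into the first: x_C = 14.1 − 0.5(12.3 − 0.5x_C), which gives 0.75x_C = 7.95 ⇒ x_C = 10.6.
Then x_D = 12.3 − 0.5·10.6 = 7.
Price P = 178 − 5·17.6 = 90.
C's profit: (90 − 37)·10.6 = 561.8.

561.8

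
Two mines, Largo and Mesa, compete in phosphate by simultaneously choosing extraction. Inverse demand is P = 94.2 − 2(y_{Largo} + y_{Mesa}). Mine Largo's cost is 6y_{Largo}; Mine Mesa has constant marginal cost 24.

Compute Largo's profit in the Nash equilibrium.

626.58

Mine Largo's profit: π = y_{Largo}(94.2 − 2(y_{Largo} + y_{Mesa})) − 6y_{Largo}.
∂π/∂y_{Largo} = 88.2 − 4y_{Largo} − 2y_{Mesa} = 0, so y_{Largo} = 22.05 − 0.5y_{Mesa}.
By the same steps for Mesa: y_{Mesa} = 17.55 − 0.5y_{Largo}.
Substituting the second reaction function into the first: y_{Largo} = 22.05 − 0.5(17.55 − 0.5y_{Largo}), which gives 0.75y_{Largo} = 13.275 ⇒ y_{Largo} = 17.7.
Then y_{Mesa} = 17.55 − 0.5·17.7 = 8.7.
Price P = 94.2 − 2·26.4 = 41.4.
Largo's profit: (41.4 − 6)·17.7 = 626.58.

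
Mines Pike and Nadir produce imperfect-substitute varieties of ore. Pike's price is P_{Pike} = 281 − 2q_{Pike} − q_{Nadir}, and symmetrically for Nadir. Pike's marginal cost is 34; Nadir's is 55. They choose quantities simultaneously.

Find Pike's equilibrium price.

135.6

Mine Pike's profit: π = q_{Pike}(281 − 2q_{Pike} − q_{Nadir}) − 34q_{Pike}.
∂π/∂q_{Pike} = 247 − 4q_{Pike} − q_{Nadir} = 0 ⇒ q_{Pike} = 61.75 − 0.25q_{Nadir}.
Similarly q_{Nadir} = 56.5 − 0.25q_{Pike}.
Solving the two reaction functions simultaneously: (1 − (−0.25)(−0.25))q_{Pike} = 61.75 − 0.25·56.5, so 0.9375q_{Pike} = 47.625 and q_{Pike} = 50.8.
Then q_{Nadir} = 56.5 − 0.25·50.8 = 43.8.
P_{Pike} = 281 − 2·50.8 − 43.8 = 135.6.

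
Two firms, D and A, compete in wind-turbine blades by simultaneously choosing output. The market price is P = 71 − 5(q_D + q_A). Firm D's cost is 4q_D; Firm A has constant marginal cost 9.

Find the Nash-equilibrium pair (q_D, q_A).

Firm D's profit: π = q_D(71 − 5(q_D + q_A)) − 4q_D.
∂π/∂q_D = 67 − 10q_D − 5q_A = 0, so q_D = 6.7 − 0.5q_A.
By the same steps for A: q_A = 6.2 − 0.5q_D.
Substituting the second reaction function into the first: q_D = 6.7 − 0.5(6.2 − 0.5q_D), which gives 0.75q_D = 3.6 ⇒ q_D = 4.8.
Then q_A = 6.2 − 0.5·4.8 = 3.8.

4.8, 3.8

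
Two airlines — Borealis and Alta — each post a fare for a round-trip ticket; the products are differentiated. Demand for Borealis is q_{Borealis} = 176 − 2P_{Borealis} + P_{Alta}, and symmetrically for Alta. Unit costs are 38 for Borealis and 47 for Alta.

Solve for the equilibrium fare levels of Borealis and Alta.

85.2, 88.8

Borealis's profit: π = (P_{Borealis} − 38)(176 − 2P_{Borealis} + P_{Alta}).
∂π/∂P_{Borealis} = 252 − 4P_{Borealis} + P_{Alta} = 0 ⇒ P_{Borealis} = 63 + 0.25P_{Alta}.
Similarly P_{Alta} = 67.5 + 0.25P_{Borealis}.
Substituting the second reaction function into the first: P_{Borealis} = 63 + 0.25(67.5 + 0.25P_{Borealis}), which gives 0.9375P_{Borealis} = 79.875 ⇒ P_{Borealis} = 85.2.
Then P_{Alta} = 67.5 + 0.25·85.2 = 88.8.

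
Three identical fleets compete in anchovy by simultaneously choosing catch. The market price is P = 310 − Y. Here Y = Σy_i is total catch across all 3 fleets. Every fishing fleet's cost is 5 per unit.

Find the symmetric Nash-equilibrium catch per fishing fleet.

76.25

A representative fishing fleet's profit is π_i = y_i(310 − Y) − 5y_i, with Y = y_i + Σ_{j≠i} y_j.
First-order condition: 305 − 2y_i − Σ_{j≠i} y_j = 0.
Imposing symmetry (y_j = y for all j) turns Σ_{j≠i} y_j into 2y, so 305 = 4y and y = 76.25.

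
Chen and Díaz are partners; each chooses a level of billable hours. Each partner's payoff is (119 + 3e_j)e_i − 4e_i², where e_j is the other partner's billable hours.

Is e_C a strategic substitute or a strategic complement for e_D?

Chen's payoff is (119 + 3e_D)e_C − 4e_C².
∂π/∂e_C = 119 + 3e_D − 8e_C = 0, so e_C = 14.875 + 0.375e_D.
The best-response slope de_C/de_D = 0.375 > 0: the reaction function is upward-sloping, so the choices are strategic complements.

strategic complements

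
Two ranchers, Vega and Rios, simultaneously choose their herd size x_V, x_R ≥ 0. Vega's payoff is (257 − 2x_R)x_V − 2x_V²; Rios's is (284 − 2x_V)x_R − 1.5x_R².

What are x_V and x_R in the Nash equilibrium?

25.375, 77.75

Expanding Vega's payoff: 257x_V − 2x_Rx_V − 2x_V².
∂π/∂x_V = 257 − 2x_R − 4x_V = 0, so x_V = 64.25 − 0.5x_R.
Likewise for Rios: x_R = 284/3 − (2/3)x_V.
Plugging x_R into Vega's best response: x_V = 64.25 − 0.5(284/3 − (2/3)x_V) ⇒ (2/3)x_V = 203/12, so x_V = 25.375.
Then x_R = 284/3 − (2/3)·25.375 = 77.75.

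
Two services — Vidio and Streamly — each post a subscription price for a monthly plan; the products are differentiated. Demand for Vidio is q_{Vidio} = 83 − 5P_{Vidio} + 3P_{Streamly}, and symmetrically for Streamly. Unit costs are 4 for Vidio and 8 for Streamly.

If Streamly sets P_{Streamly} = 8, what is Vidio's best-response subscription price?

12.7

Vidio's profit: π = (P_{Vidio} − 4)(83 − 5P_{Vidio} + 3P_{Streamly}).
∂π/∂P_{Vidio} = 103 − 10P_{Vidio} + 3P_{Streamly} = 0 ⇒ P_{Vidio} = 10.3 + 0.3P_{Streamly}.
At P_{Streamly} = 8: P_{Vidio} = 10.3 + 0.3·8 = 12.7.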